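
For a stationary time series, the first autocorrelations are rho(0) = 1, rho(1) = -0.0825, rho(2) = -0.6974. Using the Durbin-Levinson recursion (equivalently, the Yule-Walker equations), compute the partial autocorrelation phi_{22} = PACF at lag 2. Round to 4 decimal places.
\phi_{22} = -0.7090

The PACF at lag k is phi_{kk}, the last component of the solution
to the Yule-Walker system G_k phi = r_k where
  (G_k)_{ij} = rho(|i - j|), (r_k)_i = rho(i), i,j = 1..k.
Equivalently, Durbin-Levinson gives phi_{kk} iteratively:
  phi_{11} = rho(1)
  phi_{kk} = [rho(k) - sum_{j=1..k-1} phi_{k-1,j} rho(k-j)]
            / [1 - sum_{j=1..k-1} phi_{k-1,j} rho(j)],
  phi_{k,j} = phi_{k-1,j} - phi_{kk} phi_{k-1,k-j},  j = 1..k-1.
Step k = 1:
  phi_11 = rho(1) = -0.0825.
Step k = 2:
  phi_22 = [rho(2) - phi_11 rho(1)] / [1 - phi_11 rho(1)] = [-0.6974 - (-0.0825)(-0.0825)] / [1 - (-0.0825)(-0.0825)]
         = -0.70420625 / 0.99319375 = -0.709.
Therefore phi_{22} = -0.7090.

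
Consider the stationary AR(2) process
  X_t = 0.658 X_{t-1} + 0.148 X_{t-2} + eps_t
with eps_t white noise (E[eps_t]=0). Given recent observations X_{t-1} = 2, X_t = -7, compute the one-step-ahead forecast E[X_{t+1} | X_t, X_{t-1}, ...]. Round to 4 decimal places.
E[X_{t+1} \mid \mathcal F_t] = -4.3100

For an AR(p) model X_t = c + sum_i phi_i X_{t-i} + eps_t, the
one-step-ahead conditional mean is
  E[X_{t+1} | X_t, ...] = c + sum_i phi_i X_{t+1-i}.
Substitute known values:
  E[X_{t+1} | ...] = (0.658) * (-7) + (0.148) * (2)
                   = -4.3100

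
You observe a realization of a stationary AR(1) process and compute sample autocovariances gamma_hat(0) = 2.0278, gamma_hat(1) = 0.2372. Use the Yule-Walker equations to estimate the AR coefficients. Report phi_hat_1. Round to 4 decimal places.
\hat\phi_{1} = 0.1170

The Yule-Walker equations for an AR(p) process read, in matrix form,
  Gamma_p phi = r_p,   with   (Gamma_p)_{ij} = gamma(|i - j|),
                       (r_p)_i = gamma(i),   i,j = 1..p.
Substitute the sample gammas (Toeplitz matrix and right-hand side of size 1):
  Gamma_p = [[2.0278]]
  r_p     = [0.2372]
With p = 1 this is the single equation gamma(0) phi_1 = gamma(1):
  phi_hat_1 = gamma(1) / gamma(0) = 0.2372 / 2.0278 = 0.1170.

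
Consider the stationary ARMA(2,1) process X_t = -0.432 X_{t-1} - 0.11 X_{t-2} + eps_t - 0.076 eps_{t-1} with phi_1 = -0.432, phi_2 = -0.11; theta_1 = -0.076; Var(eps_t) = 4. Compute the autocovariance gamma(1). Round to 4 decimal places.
\gamma(1) = -2.2516

Multiply the model equation by X_{t-k} and take expectations. With theta_0 = psi_0 = 1 and psi_j the MA(infinity) weights, this gives
  gamma(k) - sum_i phi_i gamma(k-i) = c_k,
  c_k = sigma^2 * sum_{j=k..q} theta_j psi_{j-k}   (c_k = 0 for k > q),
using gamma(-m) = gamma(m).
psi-weights needed (psi_j = theta_j + sum_i phi_i psi_{j-i}):
  psi_1 = theta_1 + phi_1 = -0.076 + (-0.432) = -0.508
Right-hand sides:
  c_0 = sigma^2 (1 + theta_1 psi_1) = 4 * (1 + (-0.076)(-0.508)) = 4 * 1.038608 = 4.154432
  c_1 = sigma^2 theta_1 = 4 * (-0.076) = -0.304
  c_2 = 0
Equations for k = 0, 1, 2 (AR order 2, c_2 = 0):
  (E0) gamma(0) = phi_1 gamma(1) + phi_2 gamma(2) + c_0
  (E1) gamma(1) = phi_1 gamma(0) + phi_2 gamma(1) + c_1
  (E2) gamma(2) = phi_1 gamma(1) + phi_2 gamma(0)
From (E1): gamma(1) = A gamma(0) + B with
  A = phi_1 / (1 - phi_2) = -0.432 / 1.11 = -0.389189,   B = c_1 / (1 - phi_2) = -0.304 / 1.11 = -0.273874.
Insert (E2) into (E0): gamma(0) (1 - phi_2^2) = phi_1 (1 + phi_2) gamma(1) + c_0.
  phi_1 (1 + phi_2) = (-0.432)(0.89) = -0.38448,   1 - phi_2^2 = 0.9879.
Replace gamma(1) by A gamma(0) + B and collect gamma(0):
  gamma(0) [0.9879 - (-0.38448)(-0.389189)] = (-0.38448)(-0.273874) + 4.154432
  gamma(0) * 0.838265 = 4.259731
  gamma(0) = 4.259731 / 0.838265 = 5.081607.
  gamma(1) = A gamma(0) + B = (-0.389189)(5.081607) + (-0.273874) = -2.25158.
Therefore gamma(1) = -2.2516 (to 4 decimal places).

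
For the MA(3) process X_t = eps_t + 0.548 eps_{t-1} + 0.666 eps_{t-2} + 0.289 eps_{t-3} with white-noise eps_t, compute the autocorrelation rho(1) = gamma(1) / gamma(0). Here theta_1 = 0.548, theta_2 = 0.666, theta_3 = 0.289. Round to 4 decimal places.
\rho(1) = 0.6049

For an MA(q) process with theta_0 = 1, the autocovariance is
  gamma(k) = sigma^2 * sum_{i=0..q-k} theta_i * theta_{i+k},
and rho(k) = gamma(k) / gamma(0). Sigma^2 cancels.
  numerator   = (1)*(0.548) + (0.548)*(0.666) + (0.666)*(0.289) = 1.105442.
  denominator = (1)^2 + (0.548)^2 + (0.666)^2 + (0.289)^2 = 1.827381.
  rho(1) = 1.105442 / 1.827381 = 0.6049.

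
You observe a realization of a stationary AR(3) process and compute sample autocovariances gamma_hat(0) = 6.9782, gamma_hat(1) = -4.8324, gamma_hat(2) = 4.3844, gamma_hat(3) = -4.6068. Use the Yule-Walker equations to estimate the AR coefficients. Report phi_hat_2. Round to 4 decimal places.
\hat\phi_{2} = 0.1290

The Yule-Walker equations for an AR(p) process read, in matrix form,
  Gamma_p phi = r_p,   with   (Gamma_p)_{ij} = gamma(|i - j|),
                       (r_p)_i = gamma(i),   i,j = 1..p.
Substitute the sample gammas (Toeplitz matrix and right-hand side of size 3):
  Gamma_p = [[6.9782, -4.8324, 4.3844], [-4.8324, 6.9782, -4.8324], [4.3844, -4.8324, 6.9782]]
  r_p     = [-4.8324, 4.3844, -4.6068]
Written out (R1..R3):
  (R1) 6.9782 phi_1 - 4.8324 phi_2 + 4.3844 phi_3 = -4.8324
  (R2) -4.8324 phi_1 + 6.9782 phi_2 - 4.8324 phi_3 = 4.3844
  (R3) 4.3844 phi_1 - 4.8324 phi_2 + 6.9782 phi_3 = -4.6068
Gaussian elimination:
  R2 <- R2 - (-4.8324/6.9782) R1 = R2 - (-0.692499) R1:  3.631765 phi_2 - 1.796205 phi_3 = 1.037965
  R3 <- R3 - (4.3844/6.9782) R1 = R3 - (0.6283) R1:  -1.796205 phi_2 + 4.223483 phi_3 = -1.570605
  R3 <- R3 - (-1.796205/3.631765) R2 = R3 - (-0.494582) R2:  3.335113 phi_3 = -1.057246
Back-substitution:
  phi_hat_3 = -1.057246 / 3.335113 = -0.317005
  phi_hat_2 = (1.037965 - (-1.796205)(-0.317005)) / 3.631765 = 0.129017
  phi_hat_1 = (-4.8324 - (-4.8324)(0.129017) - (4.3844)(-0.317005)) / 6.9782 = -0.403981
So phi_hat = [-0.4040, 0.1290, -0.3170].
Therefore phi_hat_2 = 0.1290.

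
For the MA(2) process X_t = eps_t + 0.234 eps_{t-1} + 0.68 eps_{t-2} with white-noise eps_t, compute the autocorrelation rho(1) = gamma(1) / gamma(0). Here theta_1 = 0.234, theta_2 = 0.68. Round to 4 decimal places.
\rho(1) = 0.2591

For an MA(q) process with theta_0 = 1, the autocovariance is
  gamma(k) = sigma^2 * sum_{i=0..q-k} theta_i * theta_{i+k},
and rho(k) = gamma(k) / gamma(0). Sigma^2 cancels.
  numerator   = (1)*(0.234) + (0.234)*(0.68) = 0.39312.
  denominator = (1)^2 + (0.234)^2 + (0.68)^2 = 1.517156.
  rho(1) = 0.39312 / 1.517156 = 0.2591.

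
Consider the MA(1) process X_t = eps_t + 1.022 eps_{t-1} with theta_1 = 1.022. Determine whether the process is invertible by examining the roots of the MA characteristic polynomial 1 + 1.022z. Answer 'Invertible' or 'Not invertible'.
\text{Not invertible}

The MA(q) characteristic polynomial is P(z) = 1 + 1.022z.
Invertibility requires all roots to lie outside the unit circle, i.e. |z| > 1 for every root.
This is linear in z: 1 + (1.022) z = 0  =>  z = -1/(1.022) = -0.978474,  |z| = 0.978474.
Moduli of all roots: 0.9785.
All moduli strictly greater than 1? No.
Verdict: Not invertible.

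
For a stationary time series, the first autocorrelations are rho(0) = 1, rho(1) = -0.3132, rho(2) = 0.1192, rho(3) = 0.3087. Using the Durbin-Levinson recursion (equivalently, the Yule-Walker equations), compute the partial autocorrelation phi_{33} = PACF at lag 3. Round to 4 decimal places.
\phi_{33} = 0.3910

The PACF at lag k is phi_{kk}, the last component of the solution
to the Yule-Walker system G_k phi = r_k where
  (G_k)_{ij} = rho(|i - j|), (r_k)_i = rho(i), i,j = 1..k.
Equivalently, Durbin-Levinson gives phi_{kk} iteratively:
  phi_{11} = rho(1)
  phi_{kk} = [rho(k) - sum_{j=1..k-1} phi_{k-1,j} rho(k-j)]
            / [1 - sum_{j=1..k-1} phi_{k-1,j} rho(j)],
  phi_{k,j} = phi_{k-1,j} - phi_{kk} phi_{k-1,k-j},  j = 1..k-1.
Step k = 1:
  phi_11 = rho(1) = -0.3132.
Step k = 2:
  phi_22 = [rho(2) - phi_11 rho(1)] / [1 - phi_11 rho(1)] = [0.1192 - (-0.3132)(-0.3132)] / [1 - (-0.3132)(-0.3132)]
         = 0.02110576 / 0.90190576 = 0.023401.
  Update: phi_21 = phi_11 - phi_22 phi_11 = -0.3132 - (0.023401)(-0.3132) = -0.305871.
Step k = 3:
  phi_33 = [rho(3) - phi_21 rho(2) - phi_22 rho(1)] / [1 - phi_21 rho(1) - phi_22 rho(2)]
    numerator   = 0.3087 - (-0.305871)(0.1192) - (0.023401)(-0.3132) = 0.35248907
    denominator = 1 - (-0.305871)(-0.3132) - (0.023401)(0.1192) = 0.90141186
  phi_33 = 0.35248907 / 0.90141186 = 0.391.
Therefore phi_{33} = 0.3910.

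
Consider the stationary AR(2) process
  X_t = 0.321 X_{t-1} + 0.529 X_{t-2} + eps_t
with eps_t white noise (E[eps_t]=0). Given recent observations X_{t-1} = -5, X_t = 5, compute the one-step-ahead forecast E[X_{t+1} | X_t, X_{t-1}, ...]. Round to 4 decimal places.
E[X_{t+1} \mid \mathcal F_t] = -1.0400

For an AR(p) model X_t = c + sum_i phi_i X_{t-i} + eps_t, the
one-step-ahead conditional mean is
  E[X_{t+1} | X_t, ...] = c + sum_i phi_i X_{t+1-i}.
Substitute known values:
  E[X_{t+1} | ...] = (0.321) * (5) + (0.529) * (-5)
                   = -1.0400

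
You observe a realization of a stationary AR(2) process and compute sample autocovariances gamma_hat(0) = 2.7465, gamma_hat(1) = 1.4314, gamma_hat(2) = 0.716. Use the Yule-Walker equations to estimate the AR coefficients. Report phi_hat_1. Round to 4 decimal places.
\hat\phi_{1} = 0.5290

The Yule-Walker equations for an AR(p) process read, in matrix form,
  Gamma_p phi = r_p,   with   (Gamma_p)_{ij} = gamma(|i - j|),
                       (r_p)_i = gamma(i),   i,j = 1..p.
Substitute the sample gammas (Toeplitz matrix and right-hand side of size 2):
  Gamma_p = [[2.7465, 1.4314], [1.4314, 2.7465]]
  r_p     = [1.4314, 0.716]
Written out:
  2.7465 phi_1 + 1.4314 phi_2 = 1.4314
  1.4314 phi_1 + 2.7465 phi_2 = 0.716
Solve by Cramer's rule:
  det = gamma(0)^2 - gamma(1)^2 = (2.7465)^2 - (1.4314)^2 = 7.54326225 - 2.04890596 = 5.49435629
  phi_hat_1 = [gamma(1) gamma(0) - gamma(1) gamma(2)] / det = [(1.4314)(2.7465) - (1.4314)(0.716)] / 5.49435629 = 2.9064577 / 5.49435629 = 0.529
  phi_hat_2 = [gamma(0) gamma(2) - gamma(1)^2] / det = [(2.7465)(0.716) - (1.4314)^2] / 5.49435629 = -0.08241196 / 5.49435629 = -0.015
So phi_hat = [0.5290, -0.0150].
Therefore phi_hat_1 = 0.5290.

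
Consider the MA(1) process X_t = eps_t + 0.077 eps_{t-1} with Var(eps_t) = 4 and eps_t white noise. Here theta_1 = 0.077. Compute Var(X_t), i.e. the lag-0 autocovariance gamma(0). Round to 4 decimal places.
\gamma(0) = 4.0237

For an MA(q) process X_t = eps_t + sum_i theta_i eps_{t-i} with
Var(eps_t) = sigma^2, the variance is
  gamma(0) = sigma^2 * (1 + sum_i theta_i^2).
  sum_i theta_i^2 = (0.077)^2 = 0.005929.
  gamma(0) = 4 * (1 + 0.005929) = 4 * 1.005929 = 4.023716, which rounds to 4.0237.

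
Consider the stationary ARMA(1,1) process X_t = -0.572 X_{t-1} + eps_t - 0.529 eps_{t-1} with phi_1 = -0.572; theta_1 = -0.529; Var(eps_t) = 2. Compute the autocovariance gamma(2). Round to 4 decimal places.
\gamma(2) = 2.4385

Multiply the model equation by X_{t-k} and take expectations. With theta_0 = psi_0 = 1 and psi_j the MA(infinity) weights, this gives
  gamma(k) - sum_i phi_i gamma(k-i) = c_k,
  c_k = sigma^2 * sum_{j=k..q} theta_j psi_{j-k}   (c_k = 0 for k > q),
using gamma(-m) = gamma(m).
psi-weights needed (psi_j = theta_j + sum_i phi_i psi_{j-i}):
  psi_1 = theta_1 + phi_1 = -0.529 + (-0.572) = -1.101
Right-hand sides:
  c_0 = sigma^2 (1 + theta_1 psi_1) = 2 * (1 + (-0.529)(-1.101)) = 2 * 1.582429 = 3.164858
  c_1 = sigma^2 theta_1 = 2 * (-0.529) = -1.058
  c_2 = 0
Equations for k = 0 and k = 1 (AR order 1):
  gamma(0) = phi_1 gamma(1) + c_0
  gamma(1) = phi_1 gamma(0) + c_1
Substituting the second into the first: gamma(0) (1 - phi_1^2) = c_0 + phi_1 c_1, so
  gamma(0) = (c_0 + phi_1 c_1) / (1 - phi_1^2) = (3.164858 + (-0.572)(-1.058)) / (1 - (-0.572)^2) = 3.770034 / 0.672816 = 5.603366.
  gamma(1) = phi_1 gamma(0) + c_1 = (-0.572)(5.603366) + (-1.058) = -4.263125.
For k = 2 (> q): gamma(2) = phi_1 gamma(1) = (-0.572)(-4.263125) = 2.438508.
Therefore gamma(2) = 2.4385 (to 4 decimal places).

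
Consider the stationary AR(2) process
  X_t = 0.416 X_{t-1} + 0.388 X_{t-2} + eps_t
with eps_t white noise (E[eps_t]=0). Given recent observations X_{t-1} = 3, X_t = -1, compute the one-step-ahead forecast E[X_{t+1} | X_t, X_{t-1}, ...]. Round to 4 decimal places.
E[X_{t+1} \mid \mathcal F_t] = 0.7480

For an AR(p) model X_t = c + sum_i phi_i X_{t-i} + eps_t, the
one-step-ahead conditional mean is
  E[X_{t+1} | X_t, ...] = c + sum_i phi_i X_{t+1-i}.
Substitute known values:
  E[X_{t+1} | ...] = (0.416) * (-1) + (0.388) * (3)
                   = 0.7480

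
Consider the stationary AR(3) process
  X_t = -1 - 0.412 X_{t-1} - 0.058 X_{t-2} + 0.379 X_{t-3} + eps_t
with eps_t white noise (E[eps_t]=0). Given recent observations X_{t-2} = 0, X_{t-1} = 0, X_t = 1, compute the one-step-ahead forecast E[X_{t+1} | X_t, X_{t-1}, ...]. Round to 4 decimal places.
E[X_{t+1} \mid \mathcal F_t] = -1.4120

For an AR(p) model X_t = c + sum_i phi_i X_{t-i} + eps_t, the
one-step-ahead conditional mean is
  E[X_{t+1} | X_t, ...] = c + sum_i phi_i X_{t+1-i}.
Substitute known values:
  E[X_{t+1} | ...] = -1 + (-0.412) * (1) + (-0.058) * (0) + (0.379) * (0)
                   = -1.4120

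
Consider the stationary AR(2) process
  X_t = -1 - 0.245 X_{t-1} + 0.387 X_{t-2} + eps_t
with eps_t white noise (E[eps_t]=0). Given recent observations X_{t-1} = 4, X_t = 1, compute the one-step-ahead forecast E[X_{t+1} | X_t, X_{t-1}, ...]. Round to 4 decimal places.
E[X_{t+1} \mid \mathcal F_t] = 0.3030

For an AR(p) model X_t = c + sum_i phi_i X_{t-i} + eps_t, the
one-step-ahead conditional mean is
  E[X_{t+1} | X_t, ...] = c + sum_i phi_i X_{t+1-i}.
Substitute known values:
  E[X_{t+1} | ...] = -1 + (-0.245) * (1) + (0.387) * (4)
                   = 0.3030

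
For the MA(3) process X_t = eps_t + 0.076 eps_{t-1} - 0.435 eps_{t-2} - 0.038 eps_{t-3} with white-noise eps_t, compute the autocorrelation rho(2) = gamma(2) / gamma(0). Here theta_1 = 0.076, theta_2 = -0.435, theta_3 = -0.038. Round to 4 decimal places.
\rho(2) = -0.3660

For an MA(q) process with theta_0 = 1, the autocovariance is
  gamma(k) = sigma^2 * sum_{i=0..q-k} theta_i * theta_{i+k},
and rho(k) = gamma(k) / gamma(0). Sigma^2 cancels.
  numerator   = (1)*(-0.435) + (0.076)*(-0.038) = -0.437888.
  denominator = (1)^2 + (0.076)^2 + (-0.435)^2 + (-0.038)^2 = 1.196445.
  rho(2) = -0.437888 / 1.196445 = -0.3660.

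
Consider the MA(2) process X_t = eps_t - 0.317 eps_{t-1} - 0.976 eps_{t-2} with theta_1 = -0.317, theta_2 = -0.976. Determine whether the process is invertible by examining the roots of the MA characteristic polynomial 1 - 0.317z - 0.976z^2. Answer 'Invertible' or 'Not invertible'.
\text{Not invertible}

The MA(q) characteristic polynomial is P(z) = 1 - 0.317z - 0.976z^2.
Invertibility requires all roots to lie outside the unit circle, i.e. |z| > 1 for every root.
Set 1 + (-0.317) z + (-0.976) z^2 = 0, i.e. a z^2 + b z + c = 0 with a = -0.976, b = -0.317, c = 1.
Discriminant D = b^2 - 4ac = (-0.317)^2 - 4*(-0.976)*1 = 0.100489 - (-3.904) = 4.004489.
D >= 0, so the roots are real: z = (-b +/- sqrt(D)) / (2a) = (0.317 +/- 2.001122) / (-1.952).
  z_1 = (0.317 + 2.001122) / (-1.952) = -1.1876,   |z_1| = 1.1876.
  z_2 = (0.317 - 2.001122) / (-1.952) = 0.8628,   |z_2| = 0.8628.
Moduli of all roots: 1.1876, 0.8628.
All moduli strictly greater than 1? No.
Verdict: Not invertible.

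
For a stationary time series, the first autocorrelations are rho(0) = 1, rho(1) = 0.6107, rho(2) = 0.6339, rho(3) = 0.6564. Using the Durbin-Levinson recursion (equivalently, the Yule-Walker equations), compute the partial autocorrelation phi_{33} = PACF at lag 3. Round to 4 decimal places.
\phi_{33} = 0.3399

The PACF at lag k is phi_{kk}, the last component of the solution
to the Yule-Walker system G_k phi = r_k where
  (G_k)_{ij} = rho(|i - j|), (r_k)_i = rho(i), i,j = 1..k.
Equivalently, Durbin-Levinson gives phi_{kk} iteratively:
  phi_{11} = rho(1)
  phi_{kk} = [rho(k) - sum_{j=1..k-1} phi_{k-1,j} rho(k-j)]
            / [1 - sum_{j=1..k-1} phi_{k-1,j} rho(j)],
  phi_{k,j} = phi_{k-1,j} - phi_{kk} phi_{k-1,k-j},  j = 1..k-1.
Step k = 1:
  phi_11 = rho(1) = 0.6107.
Step k = 2:
  phi_22 = [rho(2) - phi_11 rho(1)] / [1 - phi_11 rho(1)] = [0.6339 - (0.6107)(0.6107)] / [1 - (0.6107)(0.6107)]
         = 0.26094551 / 0.62704551 = 0.416151.
  Update: phi_21 = phi_11 - phi_22 phi_11 = 0.6107 - (0.416151)(0.6107) = 0.356557.
Step k = 3:
  phi_33 = [rho(3) - phi_21 rho(2) - phi_22 rho(1)] / [1 - phi_21 rho(1) - phi_22 rho(2)]
    numerator   = 0.6564 - (0.356557)(0.6339) - (0.416151)(0.6107) = 0.1762354
    denominator = 1 - (0.356557)(0.6107) - (0.416151)(0.6339) = 0.51845282
  phi_33 = 0.1762354 / 0.51845282 = 0.3399.
Therefore phi_{33} = 0.3399.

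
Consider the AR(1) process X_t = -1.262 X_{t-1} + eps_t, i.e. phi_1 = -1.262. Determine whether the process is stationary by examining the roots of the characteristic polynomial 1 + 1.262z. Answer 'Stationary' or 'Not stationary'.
\text{Not stationary}

The AR(p) characteristic polynomial is P(z) = 1 + 1.262z.
Stationarity requires all roots to lie outside the unit circle, i.e. |z| > 1 for every root.
This is linear in z: 1 + (1.262) z = 0  =>  z = -1/(1.262) = -0.792393,  |z| = 0.792393.
Moduli of all roots: 0.7924.
All moduli strictly greater than 1? No.
Verdict: Not stationary.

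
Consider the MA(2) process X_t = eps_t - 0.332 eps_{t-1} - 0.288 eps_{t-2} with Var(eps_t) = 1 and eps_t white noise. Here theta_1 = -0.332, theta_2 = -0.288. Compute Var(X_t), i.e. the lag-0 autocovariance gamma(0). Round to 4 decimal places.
\gamma(0) = 1.1932

For an MA(q) process X_t = eps_t + sum_i theta_i eps_{t-i} with
Var(eps_t) = sigma^2, the variance is
  gamma(0) = sigma^2 * (1 + sum_i theta_i^2).
  sum_i theta_i^2 = (-0.332)^2 + (-0.288)^2 = 0.110224 + 0.082944 = 0.193168.
  gamma(0) = 1 * (1 + 0.193168) = 1 * 1.193168 = 1.193168, which rounds to 1.1932.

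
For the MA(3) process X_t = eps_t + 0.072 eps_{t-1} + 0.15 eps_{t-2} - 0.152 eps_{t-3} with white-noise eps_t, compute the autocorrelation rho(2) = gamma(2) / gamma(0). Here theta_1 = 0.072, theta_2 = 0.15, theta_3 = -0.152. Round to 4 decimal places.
\rho(2) = 0.1323

For an MA(q) process with theta_0 = 1, the autocovariance is
  gamma(k) = sigma^2 * sum_{i=0..q-k} theta_i * theta_{i+k},
and rho(k) = gamma(k) / gamma(0). Sigma^2 cancels.
  numerator   = (1)*(0.15) + (0.072)*(-0.152) = 0.139056.
  denominator = (1)^2 + (0.072)^2 + (0.15)^2 + (-0.152)^2 = 1.050788.
  rho(2) = 0.139056 / 1.050788 = 0.1323.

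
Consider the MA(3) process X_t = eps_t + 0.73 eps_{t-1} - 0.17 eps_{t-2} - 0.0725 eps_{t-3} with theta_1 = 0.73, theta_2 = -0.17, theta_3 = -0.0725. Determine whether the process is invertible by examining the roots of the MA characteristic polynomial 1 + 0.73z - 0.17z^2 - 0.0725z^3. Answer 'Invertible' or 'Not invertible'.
\text{Invertible}

The MA(q) characteristic polynomial is P(z) = 1 + 0.73z - 0.17z^2 - 0.0725z^3.
Invertibility requires all roots to lie outside the unit circle, i.e. |z| > 1 for every root.
Degree 3: look for a simple real root z0 first, then factor out (1 - z/z0) and solve the remaining quadratic.
Testing z0 = -4: P(-4) = 1 + (0.73)(-4) + (-0.17)(-4)^2 + (-0.0725)(-4)^3
  = 1 + (-2.92) + (-2.72) + (4.64) = 0.  So z_0 = -4 is a root, |z_0| = 4.
Divide out the factor (1 + 0.25 z) = (1 - z/z0) (since 1/z0 = -0.25):
  P(z) = (1 + 0.25 z)(1 + (0.48) z + (-0.29) z^2)
  [check: z-coef 0.48 - (-0.25) = 0.73; z^2-coef -0.29 - (-0.25)(0.48) = -0.17; z^3-coef -(-0.25)(-0.29) = -0.0725.]
Remaining roots from the quadratic factor 1 + (0.48) z + (-0.29) z^2:
  Set 1 + (0.48) z + (-0.29) z^2 = 0, i.e. a z^2 + b z + c = 0 with a = -0.29, b = 0.48, c = 1.
  Discriminant D = b^2 - 4ac = (0.48)^2 - 4*(-0.29)*1 = 0.2304 - (-1.16) = 1.3904.
  D >= 0, so the roots are real: z = (-b +/- sqrt(D)) / (2a) = (-0.48 +/- 1.179152) / (-0.58).
    z_1 = (-0.48 + 1.179152) / (-0.58) = -1.2054,   |z_1| = 1.2054.
    z_2 = (-0.48 - 1.179152) / (-0.58) = 2.8606,   |z_2| = 2.8606.
Moduli of all roots: 4.0000, 1.2054, 2.8606.
All moduli strictly greater than 1? Yes.
Verdict: Invertible.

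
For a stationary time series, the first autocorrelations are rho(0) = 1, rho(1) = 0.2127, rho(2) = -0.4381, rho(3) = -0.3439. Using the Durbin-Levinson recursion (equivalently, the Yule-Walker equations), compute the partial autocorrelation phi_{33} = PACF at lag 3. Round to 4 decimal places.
\phi_{33} = -0.1350

The PACF at lag k is phi_{kk}, the last component of the solution
to the Yule-Walker system G_k phi = r_k where
  (G_k)_{ij} = rho(|i - j|), (r_k)_i = rho(i), i,j = 1..k.
Equivalently, Durbin-Levinson gives phi_{kk} iteratively:
  phi_{11} = rho(1)
  phi_{kk} = [rho(k) - sum_{j=1..k-1} phi_{k-1,j} rho(k-j)]
            / [1 - sum_{j=1..k-1} phi_{k-1,j} rho(j)],
  phi_{k,j} = phi_{k-1,j} - phi_{kk} phi_{k-1,k-j},  j = 1..k-1.
Step k = 1:
  phi_11 = rho(1) = 0.2127.
Step k = 2:
  phi_22 = [rho(2) - phi_11 rho(1)] / [1 - phi_11 rho(1)] = [-0.4381 - (0.2127)(0.2127)] / [1 - (0.2127)(0.2127)]
         = -0.48334129 / 0.95475871 = -0.506244.
  Update: phi_21 = phi_11 - phi_22 phi_11 = 0.2127 - (-0.506244)(0.2127) = 0.320378.
Step k = 3:
  phi_33 = [rho(3) - phi_21 rho(2) - phi_22 rho(1)] / [1 - phi_21 rho(1) - phi_22 rho(2)]
    numerator   = -0.3439 - (0.320378)(-0.4381) - (-0.506244)(0.2127) = -0.09586412
    denominator = 1 - (0.320378)(0.2127) - (-0.506244)(-0.4381) = 0.71006987
  phi_33 = -0.09586412 / 0.71006987 = -0.135.
Therefore phi_{33} = -0.1350.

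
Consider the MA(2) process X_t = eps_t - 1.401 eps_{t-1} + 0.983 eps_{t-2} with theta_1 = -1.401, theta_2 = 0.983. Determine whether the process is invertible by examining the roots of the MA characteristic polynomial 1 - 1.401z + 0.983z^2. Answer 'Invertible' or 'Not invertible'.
\text{Invertible}

The MA(q) characteristic polynomial is P(z) = 1 - 1.401z + 0.983z^2.
Invertibility requires all roots to lie outside the unit circle, i.e. |z| > 1 for every root.
Set 1 + (-1.401) z + (0.983) z^2 = 0, i.e. a z^2 + b z + c = 0 with a = 0.983, b = -1.401, c = 1.
Discriminant D = b^2 - 4ac = (-1.401)^2 - 4*(0.983)*1 = 1.962801 - (3.932) = -1.969199.
D < 0, so the roots are the complex-conjugate pair z = (-b +/- i sqrt(-D)) / (2a) = 0.7126 +/- 0.7138i.
For a conjugate pair |z|^2 = z * conj(z) = (product of roots) = c/a = 1/(0.983) = 1.017294, so |z| = sqrt(1.017294) = 1.0086 for both roots.
Moduli of all roots: 1.0086, 1.0086.
All moduli strictly greater than 1? Yes.
Verdict: Invertible.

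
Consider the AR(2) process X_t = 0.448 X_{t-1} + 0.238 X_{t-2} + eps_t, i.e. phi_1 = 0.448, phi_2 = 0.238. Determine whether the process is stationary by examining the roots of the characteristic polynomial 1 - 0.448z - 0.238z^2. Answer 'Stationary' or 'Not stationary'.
\text{Stationary}

The AR(p) characteristic polynomial is P(z) = 1 - 0.448z - 0.238z^2.
Stationarity requires all roots to lie outside the unit circle, i.e. |z| > 1 for every root.
Set 1 + (-0.448) z + (-0.238) z^2 = 0, i.e. a z^2 + b z + c = 0 with a = -0.238, b = -0.448, c = 1.
Discriminant D = b^2 - 4ac = (-0.448)^2 - 4*(-0.238)*1 = 0.200704 - (-0.952) = 1.152704.
D >= 0, so the roots are real: z = (-b +/- sqrt(D)) / (2a) = (0.448 +/- 1.073641) / (-0.476).
  z_1 = (0.448 + 1.073641) / (-0.476) = -3.1967,   |z_1| = 3.1967.
  z_2 = (0.448 - 1.073641) / (-0.476) = 1.3144,   |z_2| = 1.3144.
Moduli of all roots: 3.1967, 1.3144.
All moduli strictly greater than 1? Yes.
Verdict: Stationary.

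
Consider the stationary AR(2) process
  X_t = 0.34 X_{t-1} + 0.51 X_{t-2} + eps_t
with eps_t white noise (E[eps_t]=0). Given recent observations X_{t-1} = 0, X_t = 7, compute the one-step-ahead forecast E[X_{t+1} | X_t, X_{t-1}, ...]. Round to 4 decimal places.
E[X_{t+1} \mid \mathcal F_t] = 2.3800

For an AR(p) model X_t = c + sum_i phi_i X_{t-i} + eps_t, the
one-step-ahead conditional mean is
  E[X_{t+1} | X_t, ...] = c + sum_i phi_i X_{t+1-i}.
Substitute known values:
  E[X_{t+1} | ...] = (0.34) * (7) + (0.51) * (0)
                   = 2.3800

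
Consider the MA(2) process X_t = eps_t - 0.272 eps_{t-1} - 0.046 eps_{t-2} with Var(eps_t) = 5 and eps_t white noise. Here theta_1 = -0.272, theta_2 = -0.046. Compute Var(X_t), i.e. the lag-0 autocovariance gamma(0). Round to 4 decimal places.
\gamma(0) = 5.3805

For an MA(q) process X_t = eps_t + sum_i theta_i eps_{t-i} with
Var(eps_t) = sigma^2, the variance is
  gamma(0) = sigma^2 * (1 + sum_i theta_i^2).
  sum_i theta_i^2 = (-0.272)^2 + (-0.046)^2 = 0.073984 + 0.002116 = 0.0761.
  gamma(0) = 5 * (1 + 0.0761) = 5 * 1.0761 = 5.3805.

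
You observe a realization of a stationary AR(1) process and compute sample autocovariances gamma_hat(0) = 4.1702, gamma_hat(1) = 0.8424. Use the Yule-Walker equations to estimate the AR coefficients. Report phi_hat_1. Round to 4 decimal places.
\hat\phi_{1} = 0.2020

The Yule-Walker equations for an AR(p) process read, in matrix form,
  Gamma_p phi = r_p,   with   (Gamma_p)_{ij} = gamma(|i - j|),
                       (r_p)_i = gamma(i),   i,j = 1..p.
Substitute the sample gammas (Toeplitz matrix and right-hand side of size 1):
  Gamma_p = [[4.1702]]
  r_p     = [0.8424]
With p = 1 this is the single equation gamma(0) phi_1 = gamma(1):
  phi_hat_1 = gamma(1) / gamma(0) = 0.8424 / 4.1702 = 0.2020.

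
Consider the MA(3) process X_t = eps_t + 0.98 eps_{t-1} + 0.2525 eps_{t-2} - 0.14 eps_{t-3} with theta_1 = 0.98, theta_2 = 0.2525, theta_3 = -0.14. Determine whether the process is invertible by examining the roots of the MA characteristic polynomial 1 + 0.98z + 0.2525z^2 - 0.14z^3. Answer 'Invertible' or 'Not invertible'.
\text{Invertible}

The MA(q) characteristic polynomial is P(z) = 1 + 0.98z + 0.2525z^2 - 0.14z^3.
Invertibility requires all roots to lie outside the unit circle, i.e. |z| > 1 for every root.
Degree 3: look for a simple real root z0 first, then factor out (1 - z/z0) and solve the remaining quadratic.
Testing z0 = 4: P(4) = 1 + (0.98)(4) + (0.2525)(4)^2 + (-0.14)(4)^3
  = 1 + (3.92) + (4.04) + (-8.96) = 0.  So z_0 = 4 is a root, |z_0| = 4.
Divide out the factor (1 - 0.25 z) = (1 - z/z0) (since 1/z0 = 0.25):
  P(z) = (1 - 0.25 z)(1 + (1.23) z + (0.56) z^2)
  [check: z-coef 1.23 - (0.25) = 0.98; z^2-coef 0.56 - (0.25)(1.23) = 0.2525; z^3-coef -(0.25)(0.56) = -0.14.]
Remaining roots from the quadratic factor 1 + (1.23) z + (0.56) z^2:
  Set 1 + (1.23) z + (0.56) z^2 = 0, i.e. a z^2 + b z + c = 0 with a = 0.56, b = 1.23, c = 1.
  Discriminant D = b^2 - 4ac = (1.23)^2 - 4*(0.56)*1 = 1.5129 - (2.24) = -0.7271.
  D < 0, so the roots are the complex-conjugate pair z = (-b +/- i sqrt(-D)) / (2a) = -1.0982 +/- 0.7613i.
  For a conjugate pair |z|^2 = z * conj(z) = (product of roots) = c/a = 1/(0.56) = 1.785714, so |z| = sqrt(1.785714) = 1.3363 for both roots.
Moduli of all roots: 4.0000, 1.3363, 1.3363.
All moduli strictly greater than 1? Yes.
Verdict: Invertible.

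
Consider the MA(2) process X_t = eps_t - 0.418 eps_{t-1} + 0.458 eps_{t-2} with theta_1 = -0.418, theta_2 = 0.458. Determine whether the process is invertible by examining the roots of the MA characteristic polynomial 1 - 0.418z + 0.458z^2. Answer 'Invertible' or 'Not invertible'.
\text{Invertible}

The MA(q) characteristic polynomial is P(z) = 1 - 0.418z + 0.458z^2.
Invertibility requires all roots to lie outside the unit circle, i.e. |z| > 1 for every root.
Set 1 + (-0.418) z + (0.458) z^2 = 0, i.e. a z^2 + b z + c = 0 with a = 0.458, b = -0.418, c = 1.
Discriminant D = b^2 - 4ac = (-0.418)^2 - 4*(0.458)*1 = 0.174724 - (1.832) = -1.657276.
D < 0, so the roots are the complex-conjugate pair z = (-b +/- i sqrt(-D)) / (2a) = 0.4563 +/- 1.4054i.
For a conjugate pair |z|^2 = z * conj(z) = (product of roots) = c/a = 1/(0.458) = 2.183406, so |z| = sqrt(2.183406) = 1.4776 for both roots.
Moduli of all roots: 1.4776, 1.4776.
All moduli strictly greater than 1? Yes.
Verdict: Invertible.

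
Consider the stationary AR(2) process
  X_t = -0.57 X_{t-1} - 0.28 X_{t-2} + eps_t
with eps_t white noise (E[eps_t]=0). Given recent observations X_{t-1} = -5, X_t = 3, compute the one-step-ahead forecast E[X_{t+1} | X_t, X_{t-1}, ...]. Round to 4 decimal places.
E[X_{t+1} \mid \mathcal F_t] = -0.3100

For an AR(p) model X_t = c + sum_i phi_i X_{t-i} + eps_t, the
one-step-ahead conditional mean is
  E[X_{t+1} | X_t, ...] = c + sum_i phi_i X_{t+1-i}.
Substitute known values:
  E[X_{t+1} | ...] = (-0.57) * (3) + (-0.28) * (-5)
                   = -0.3100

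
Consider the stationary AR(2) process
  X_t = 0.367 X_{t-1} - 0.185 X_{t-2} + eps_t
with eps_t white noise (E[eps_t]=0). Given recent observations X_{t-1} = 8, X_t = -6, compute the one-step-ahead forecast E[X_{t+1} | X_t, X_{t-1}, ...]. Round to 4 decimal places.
E[X_{t+1} \mid \mathcal F_t] = -3.6820

For an AR(p) model X_t = c + sum_i phi_i X_{t-i} + eps_t, the
one-step-ahead conditional mean is
  E[X_{t+1} | X_t, ...] = c + sum_i phi_i X_{t+1-i}.
Substitute known values:
  E[X_{t+1} | ...] = (0.367) * (-6) + (-0.185) * (8)
                   = -3.6820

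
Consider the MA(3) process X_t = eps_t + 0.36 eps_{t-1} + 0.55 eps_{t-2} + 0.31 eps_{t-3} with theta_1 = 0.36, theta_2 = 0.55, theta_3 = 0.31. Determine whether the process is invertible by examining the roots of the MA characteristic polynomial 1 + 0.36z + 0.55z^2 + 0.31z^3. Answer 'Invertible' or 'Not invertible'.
\text{Invertible}

The MA(q) characteristic polynomial is P(z) = 1 + 0.36z + 0.55z^2 + 0.31z^3.
Invertibility requires all roots to lie outside the unit circle, i.e. |z| > 1 for every root.
Degree 3: look for a simple real root z0 first, then factor out (1 - z/z0) and solve the remaining quadratic.
Testing z0 = -2: P(-2) = 1 + (0.36)(-2) + (0.55)(-2)^2 + (0.31)(-2)^3
  = 1 + (-0.72) + (2.2) + (-2.48) = 0.  So z_0 = -2 is a root, |z_0| = 2.
Divide out the factor (1 + 0.5 z) = (1 - z/z0) (since 1/z0 = -0.5):
  P(z) = (1 + 0.5 z)(1 + (-0.14) z + (0.62) z^2)
  [check: z-coef -0.14 - (-0.5) = 0.36; z^2-coef 0.62 - (-0.5)(-0.14) = 0.55; z^3-coef -(-0.5)(0.62) = 0.31.]
Remaining roots from the quadratic factor 1 + (-0.14) z + (0.62) z^2:
  Set 1 + (-0.14) z + (0.62) z^2 = 0, i.e. a z^2 + b z + c = 0 with a = 0.62, b = -0.14, c = 1.
  Discriminant D = b^2 - 4ac = (-0.14)^2 - 4*(0.62)*1 = 0.0196 - (2.48) = -2.4604.
  D < 0, so the roots are the complex-conjugate pair z = (-b +/- i sqrt(-D)) / (2a) = 0.1129 +/- 1.265i.
  For a conjugate pair |z|^2 = z * conj(z) = (product of roots) = c/a = 1/(0.62) = 1.612903, so |z| = sqrt(1.612903) = 1.27 for both roots.
Moduli of all roots: 2.0000, 1.2700, 1.2700.
All moduli strictly greater than 1? Yes.
Verdict: Invertible.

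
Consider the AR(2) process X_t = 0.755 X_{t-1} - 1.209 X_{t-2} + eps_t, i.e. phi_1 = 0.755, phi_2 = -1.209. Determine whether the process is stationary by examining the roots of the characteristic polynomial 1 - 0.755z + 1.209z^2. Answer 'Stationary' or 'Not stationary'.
\text{Not stationary}

The AR(p) characteristic polynomial is P(z) = 1 - 0.755z + 1.209z^2.
Stationarity requires all roots to lie outside the unit circle, i.e. |z| > 1 for every root.
Set 1 + (-0.755) z + (1.209) z^2 = 0, i.e. a z^2 + b z + c = 0 with a = 1.209, b = -0.755, c = 1.
Discriminant D = b^2 - 4ac = (-0.755)^2 - 4*(1.209)*1 = 0.570025 - (4.836) = -4.265975.
D < 0, so the roots are the complex-conjugate pair z = (-b +/- i sqrt(-D)) / (2a) = 0.3122 +/- 0.8542i.
For a conjugate pair |z|^2 = z * conj(z) = (product of roots) = c/a = 1/(1.209) = 0.82713, so |z| = sqrt(0.82713) = 0.9095 for both roots.
Moduli of all roots: 0.9095, 0.9095.
All moduli strictly greater than 1? No.
Verdict: Not stationary.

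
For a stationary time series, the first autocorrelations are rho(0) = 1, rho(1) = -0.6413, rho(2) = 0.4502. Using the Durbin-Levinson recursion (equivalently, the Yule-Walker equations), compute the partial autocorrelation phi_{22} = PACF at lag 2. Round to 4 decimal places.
\phi_{22} = 0.0661

The PACF at lag k is phi_{kk}, the last component of the solution
to the Yule-Walker system G_k phi = r_k where
  (G_k)_{ij} = rho(|i - j|), (r_k)_i = rho(i), i,j = 1..k.
Equivalently, Durbin-Levinson gives phi_{kk} iteratively:
  phi_{11} = rho(1)
  phi_{kk} = [rho(k) - sum_{j=1..k-1} phi_{k-1,j} rho(k-j)]
            / [1 - sum_{j=1..k-1} phi_{k-1,j} rho(j)],
  phi_{k,j} = phi_{k-1,j} - phi_{kk} phi_{k-1,k-j},  j = 1..k-1.
Step k = 1:
  phi_11 = rho(1) = -0.6413.
Step k = 2:
  phi_22 = [rho(2) - phi_11 rho(1)] / [1 - phi_11 rho(1)] = [0.4502 - (-0.6413)(-0.6413)] / [1 - (-0.6413)(-0.6413)]
         = 0.03893431 / 0.58873431 = 0.0661.
Therefore phi_{22} = 0.0661.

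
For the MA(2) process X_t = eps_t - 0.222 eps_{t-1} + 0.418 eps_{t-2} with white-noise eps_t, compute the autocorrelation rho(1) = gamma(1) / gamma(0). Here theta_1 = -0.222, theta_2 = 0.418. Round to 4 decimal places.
\rho(1) = -0.2572

For an MA(q) process with theta_0 = 1, the autocovariance is
  gamma(k) = sigma^2 * sum_{i=0..q-k} theta_i * theta_{i+k},
and rho(k) = gamma(k) / gamma(0). Sigma^2 cancels.
  numerator   = (1)*(-0.222) + (-0.222)*(0.418) = -0.314796.
  denominator = (1)^2 + (-0.222)^2 + (0.418)^2 = 1.224008.
  rho(1) = -0.314796 / 1.224008 = -0.2572.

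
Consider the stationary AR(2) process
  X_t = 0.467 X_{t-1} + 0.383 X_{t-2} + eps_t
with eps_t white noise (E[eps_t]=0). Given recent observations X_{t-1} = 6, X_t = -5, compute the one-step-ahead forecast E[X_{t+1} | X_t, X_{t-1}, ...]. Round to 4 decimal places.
E[X_{t+1} \mid \mathcal F_t] = -0.0370

For an AR(p) model X_t = c + sum_i phi_i X_{t-i} + eps_t, the
one-step-ahead conditional mean is
  E[X_{t+1} | X_t, ...] = c + sum_i phi_i X_{t+1-i}.
Substitute known values:
  E[X_{t+1} | ...] = (0.467) * (-5) + (0.383) * (6)
                   = -0.0370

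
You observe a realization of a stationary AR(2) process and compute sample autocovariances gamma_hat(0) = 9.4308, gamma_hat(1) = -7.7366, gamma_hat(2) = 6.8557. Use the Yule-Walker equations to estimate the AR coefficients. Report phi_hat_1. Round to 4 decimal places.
\hat\phi_{1} = -0.6850

The Yule-Walker equations for an AR(p) process read, in matrix form,
  Gamma_p phi = r_p,   with   (Gamma_p)_{ij} = gamma(|i - j|),
                       (r_p)_i = gamma(i),   i,j = 1..p.
Substitute the sample gammas (Toeplitz matrix and right-hand side of size 2):
  Gamma_p = [[9.4308, -7.7366], [-7.7366, 9.4308]]
  r_p     = [-7.7366, 6.8557]
Written out:
  9.4308 phi_1 - 7.7366 phi_2 = -7.7366
  -7.7366 phi_1 + 9.4308 phi_2 = 6.8557
Solve by Cramer's rule:
  det = gamma(0)^2 - gamma(1)^2 = (9.4308)^2 - (-7.7366)^2 = 88.93998864 - 59.85497956 = 29.08500908
  phi_hat_1 = [gamma(1) gamma(0) - gamma(1) gamma(2)] / det = [(-7.7366)(9.4308) - (-7.7366)(6.8557)] / 29.08500908 = -19.92251866 / 29.08500908 = -0.685
  phi_hat_2 = [gamma(0) gamma(2) - gamma(1)^2] / det = [(9.4308)(6.8557) - (-7.7366)^2] / 29.08500908 = 4.799756 / 29.08500908 = 0.165
So phi_hat = [-0.6850, 0.1650].
Therefore phi_hat_1 = -0.6850.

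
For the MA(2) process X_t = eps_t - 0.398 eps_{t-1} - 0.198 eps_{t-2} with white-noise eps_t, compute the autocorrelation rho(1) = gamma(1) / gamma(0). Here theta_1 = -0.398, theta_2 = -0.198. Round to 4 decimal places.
\rho(1) = -0.2665

For an MA(q) process with theta_0 = 1, the autocovariance is
  gamma(k) = sigma^2 * sum_{i=0..q-k} theta_i * theta_{i+k},
and rho(k) = gamma(k) / gamma(0). Sigma^2 cancels.
  numerator   = (1)*(-0.398) + (-0.398)*(-0.198) = -0.319196.
  denominator = (1)^2 + (-0.398)^2 + (-0.198)^2 = 1.197608.
  rho(1) = -0.319196 / 1.197608 = -0.2665.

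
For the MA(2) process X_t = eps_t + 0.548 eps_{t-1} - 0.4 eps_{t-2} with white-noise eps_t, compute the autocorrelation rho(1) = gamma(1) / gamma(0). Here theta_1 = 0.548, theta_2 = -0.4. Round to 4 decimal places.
\rho(1) = 0.2252

For an MA(q) process with theta_0 = 1, the autocovariance is
  gamma(k) = sigma^2 * sum_{i=0..q-k} theta_i * theta_{i+k},
and rho(k) = gamma(k) / gamma(0). Sigma^2 cancels.
  numerator   = (1)*(0.548) + (0.548)*(-0.4) = 0.3288.
  denominator = (1)^2 + (0.548)^2 + (-0.4)^2 = 1.460304.
  rho(1) = 0.3288 / 1.460304 = 0.2252.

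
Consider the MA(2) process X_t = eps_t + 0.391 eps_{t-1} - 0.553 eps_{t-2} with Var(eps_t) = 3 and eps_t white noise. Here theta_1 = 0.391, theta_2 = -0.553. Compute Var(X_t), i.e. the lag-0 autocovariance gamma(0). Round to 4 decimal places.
\gamma(0) = 4.3761

For an MA(q) process X_t = eps_t + sum_i theta_i eps_{t-i} with
Var(eps_t) = sigma^2, the variance is
  gamma(0) = sigma^2 * (1 + sum_i theta_i^2).
  sum_i theta_i^2 = (0.391)^2 + (-0.553)^2 = 0.152881 + 0.305809 = 0.45869.
  gamma(0) = 3 * (1 + 0.45869) = 3 * 1.45869 = 4.37607, which rounds to 4.3761.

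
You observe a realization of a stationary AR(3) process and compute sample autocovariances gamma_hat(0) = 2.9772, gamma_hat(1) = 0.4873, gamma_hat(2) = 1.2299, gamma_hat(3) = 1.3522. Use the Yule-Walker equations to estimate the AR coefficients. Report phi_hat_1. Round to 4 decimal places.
\hat\phi_{1} = -0.0700

The Yule-Walker equations for an AR(p) process read, in matrix form,
  Gamma_p phi = r_p,   with   (Gamma_p)_{ij} = gamma(|i - j|),
                       (r_p)_i = gamma(i),   i,j = 1..p.
Substitute the sample gammas (Toeplitz matrix and right-hand side of size 3):
  Gamma_p = [[2.9772, 0.4873, 1.2299], [0.4873, 2.9772, 0.4873], [1.2299, 0.4873, 2.9772]]
  r_p     = [0.4873, 1.2299, 1.3522]
Written out (R1..R3):
  (R1) 2.9772 phi_1 + 0.4873 phi_2 + 1.2299 phi_3 = 0.4873
  (R2) 0.4873 phi_1 + 2.9772 phi_2 + 0.4873 phi_3 = 1.2299
  (R3) 1.2299 phi_1 + 0.4873 phi_2 + 2.9772 phi_3 = 1.3522
Gaussian elimination:
  R2 <- R2 - (0.4873/2.9772) R1 = R2 - (0.163677) R1:  2.89744 phi_2 + 0.285993 phi_3 = 1.15014
  R3 <- R3 - (1.2299/2.9772) R1 = R3 - (0.413106) R1:  0.285993 phi_2 + 2.469121 phi_3 = 1.150893
  R3 <- R3 - (0.285993/2.89744) R2 = R3 - (0.098706) R2:  2.440891 phi_3 = 1.037368
Back-substitution:
  phi_hat_3 = 1.037368 / 2.440891 = 0.424996
  phi_hat_2 = (1.15014 - (0.285993)(0.424996)) / 2.89744 = 0.355001
  phi_hat_1 = (0.4873 - (0.4873)(0.355001) - (1.2299)(0.424996)) / 2.9772 = -0.069997
So phi_hat = [-0.0700, 0.3550, 0.4250].
Therefore phi_hat_1 = -0.0700.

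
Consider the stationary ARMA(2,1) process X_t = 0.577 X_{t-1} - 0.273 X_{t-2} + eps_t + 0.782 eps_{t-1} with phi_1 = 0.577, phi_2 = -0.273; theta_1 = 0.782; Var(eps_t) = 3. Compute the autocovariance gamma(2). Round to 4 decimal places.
\gamma(2) = 0.9548

Multiply the model equation by X_{t-k} and take expectations. With theta_0 = psi_0 = 1 and psi_j the MA(infinity) weights, this gives
  gamma(k) - sum_i phi_i gamma(k-i) = c_k,
  c_k = sigma^2 * sum_{j=k..q} theta_j psi_{j-k}   (c_k = 0 for k > q),
using gamma(-m) = gamma(m).
psi-weights needed (psi_j = theta_j + sum_i phi_i psi_{j-i}):
  psi_1 = theta_1 + phi_1 = 0.782 + (0.577) = 1.359
Right-hand sides:
  c_0 = sigma^2 (1 + theta_1 psi_1) = 3 * (1 + (0.782)(1.359)) = 3 * 2.062738 = 6.188214
  c_1 = sigma^2 theta_1 = 3 * (0.782) = 2.346
  c_2 = 0
Equations for k = 0, 1, 2 (AR order 2, c_2 = 0):
  (E0) gamma(0) = phi_1 gamma(1) + phi_2 gamma(2) + c_0
  (E1) gamma(1) = phi_1 gamma(0) + phi_2 gamma(1) + c_1
  (E2) gamma(2) = phi_1 gamma(1) + phi_2 gamma(0)
From (E1): gamma(1) = A gamma(0) + B with
  A = phi_1 / (1 - phi_2) = 0.577 / 1.273 = 0.45326,   B = c_1 / (1 - phi_2) = 2.346 / 1.273 = 1.842891.
Insert (E2) into (E0): gamma(0) (1 - phi_2^2) = phi_1 (1 + phi_2) gamma(1) + c_0.
  phi_1 (1 + phi_2) = (0.577)(0.727) = 0.419479,   1 - phi_2^2 = 0.925471.
Replace gamma(1) by A gamma(0) + B and collect gamma(0):
  gamma(0) [0.925471 - (0.419479)(0.45326)] = (0.419479)(1.842891) + 6.188214
  gamma(0) * 0.735338 = 6.961268
  gamma(0) = 6.961268 / 0.735338 = 9.46676.
  gamma(1) = A gamma(0) + B = (0.45326)(9.46676) + (1.842891) = 6.133795.
  gamma(2) = phi_1 gamma(1) + phi_2 gamma(0) = (0.577)(6.133795) + (-0.273)(9.46676) = 0.954774.
Therefore gamma(2) = 0.9548 (to 4 decimal places).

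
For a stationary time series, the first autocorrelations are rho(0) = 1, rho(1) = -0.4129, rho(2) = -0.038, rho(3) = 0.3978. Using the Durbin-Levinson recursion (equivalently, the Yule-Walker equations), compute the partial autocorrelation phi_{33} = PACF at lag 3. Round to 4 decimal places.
\phi_{33} = 0.3531

The PACF at lag k is phi_{kk}, the last component of the solution
to the Yule-Walker system G_k phi = r_k where
  (G_k)_{ij} = rho(|i - j|), (r_k)_i = rho(i), i,j = 1..k.
Equivalently, Durbin-Levinson gives phi_{kk} iteratively:
  phi_{11} = rho(1)
  phi_{kk} = [rho(k) - sum_{j=1..k-1} phi_{k-1,j} rho(k-j)]
            / [1 - sum_{j=1..k-1} phi_{k-1,j} rho(j)],
  phi_{k,j} = phi_{k-1,j} - phi_{kk} phi_{k-1,k-j},  j = 1..k-1.
Step k = 1:
  phi_11 = rho(1) = -0.4129.
Step k = 2:
  phi_22 = [rho(2) - phi_11 rho(1)] / [1 - phi_11 rho(1)] = [-0.038 - (-0.4129)(-0.4129)] / [1 - (-0.4129)(-0.4129)]
         = -0.20848641 / 0.82951359 = -0.251336.
  Update: phi_21 = phi_11 - phi_22 phi_11 = -0.4129 - (-0.251336)(-0.4129) = -0.516677.
Step k = 3:
  phi_33 = [rho(3) - phi_21 rho(2) - phi_22 rho(1)] / [1 - phi_21 rho(1) - phi_22 rho(2)]
    numerator   = 0.3978 - (-0.516677)(-0.038) - (-0.251336)(-0.4129) = 0.27438977
    denominator = 1 - (-0.516677)(-0.4129) - (-0.251336)(-0.038) = 0.7771135
  phi_33 = 0.27438977 / 0.7771135 = 0.3531.
Therefore phi_{33} = 0.3531.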